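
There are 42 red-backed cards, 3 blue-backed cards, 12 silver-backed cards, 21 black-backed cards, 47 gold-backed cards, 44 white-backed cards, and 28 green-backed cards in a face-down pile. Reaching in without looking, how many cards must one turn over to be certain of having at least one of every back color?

195

The hardest back color to obtain is blue-backed: we could draw every other card first — 197 − 3 = 194 cards — without a single blue-backed one.
The next draw must be blue-backed, so 194 + 1 = 195.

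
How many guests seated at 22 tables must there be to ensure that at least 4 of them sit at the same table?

67

There are 22 tables acting as pigeonholes.
With 22 × 3 = 66 guests we could place exactly 3 in each, with no class reaching 4.
One more forces some class to hold 4, so 66 + 1 = 67.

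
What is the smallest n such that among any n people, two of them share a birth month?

13

There are 12 months of the year acting as pigeonholes.
With 12 people we could place one in each, avoiding any repeat.
One more forces some class to hold 2, so 12 + 1 = 13.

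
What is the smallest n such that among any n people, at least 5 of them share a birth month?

There are 12 months of the year acting as pigeonholes.
With 12 × 4 = 48 people we could place exactly 4 in each, with no class reaching 5.
One more forces some class to hold 5, so 48 + 1 = 49.

49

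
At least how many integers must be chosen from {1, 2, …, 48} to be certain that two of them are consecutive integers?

25

Partition {1, …, 48} into 24 pairs: {1,2}, {3,4}, …, {47,48}.
Choosing 24 integers — say the 24 even numbers 2, 4, …, 48 — takes one from each pair and avoids the property.
Choosing 25 forces two into the same pair by pigeonhole, and those are consecutive. So 25.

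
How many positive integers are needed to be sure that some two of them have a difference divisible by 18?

Use the pigeonhole principle on residue classes: two integers differ by a multiple of 18 exactly when they share a remainder mod 18.
There are 18 residue classes mod 18, so 18 integers can all lie in distinct classes.
One more integer must repeat a residue, giving a difference divisible by 18. So n = 18 + 1 = 19.

19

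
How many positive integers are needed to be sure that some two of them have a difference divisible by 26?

Use the pigeonhole principle on residue classes: two integers differ by a multiple of 26 exactly when they share a remainder mod 26.
There are 26 residue classes mod 26, so 26 integers can all lie in distinct classes.
One more integer must repeat a residue, giving a difference divisible by 26. So n = 26 + 1 = 27.

27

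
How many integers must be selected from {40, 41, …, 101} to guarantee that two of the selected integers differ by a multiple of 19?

20

Group the integers by remainder mod 19; there are 19 residue classes, each nonempty in this range.
Choosing one from each class (19 integers) avoids any shared remainder.
One more choice must repeat a class, so two differ by a multiple of 19. Hence 19 + 1 = 20.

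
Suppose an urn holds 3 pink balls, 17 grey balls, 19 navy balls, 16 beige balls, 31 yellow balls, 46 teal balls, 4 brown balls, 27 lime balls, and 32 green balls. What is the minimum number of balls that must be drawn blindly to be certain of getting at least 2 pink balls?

The worst case draws every non-pink ball first: 17 + 19 + 16 + 31 + 46 + 4 + 27 + 32 = 192.
The next 2 draws are then forced to be pink, giving 192 + 2 = 194.

194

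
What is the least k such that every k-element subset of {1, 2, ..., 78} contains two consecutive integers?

40

Partition {1, …, 78} into 39 pairs: {1,2}, {3,4}, …, {77,78}.
Choosing 39 integers — say the 39 even numbers 2, 4, …, 78 — takes one from each pair and avoids the property.
Choosing 40 forces two into the same pair by pigeonhole, and those are consecutive. So 40.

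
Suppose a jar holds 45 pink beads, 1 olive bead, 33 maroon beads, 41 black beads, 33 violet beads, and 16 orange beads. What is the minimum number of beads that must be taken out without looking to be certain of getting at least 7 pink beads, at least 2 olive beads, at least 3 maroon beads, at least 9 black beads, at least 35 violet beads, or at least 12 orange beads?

Each of the 6 colors has its own threshold; avoid all of them simultaneously.
The worst case stops just short of every target: 6 pink, 1 olive, 2 maroon, 8 black, all 33 violet, 11 orange — 6 + 1 + 2 + 8 + 33 + 11 = 61 beads.
One more bead must push some color to its target, so 61 + 1 = 62.

62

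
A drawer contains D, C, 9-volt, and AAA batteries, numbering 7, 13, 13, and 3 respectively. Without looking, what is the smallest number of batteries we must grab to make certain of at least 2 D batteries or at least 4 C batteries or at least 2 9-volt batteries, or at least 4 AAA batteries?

9

Each of the 4 types has its own threshold; avoid all of them simultaneously.
The worst case stops just short of every target: 1 D, 3 C, 1 9-volt, 3 AAA — 1 + 3 + 1 + 3 = 8 batteries.
One more battery must push some type to its target, so 8 + 1 = 9.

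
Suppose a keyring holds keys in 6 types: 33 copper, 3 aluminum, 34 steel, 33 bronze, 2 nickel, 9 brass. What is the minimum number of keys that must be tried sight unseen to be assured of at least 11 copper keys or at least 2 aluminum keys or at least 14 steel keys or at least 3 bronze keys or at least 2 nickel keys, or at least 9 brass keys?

36

Each of the 6 types has its own threshold; avoid all of them simultaneously.
The worst case stops just short of every target: 10 copper, 1 aluminum, 13 steel, 2 bronze, 1 nickel, 8 brass — 10 + 1 + 13 + 2 + 1 + 8 = 35 keys.
One more key must push some type to its target, so 35 + 1 = 36.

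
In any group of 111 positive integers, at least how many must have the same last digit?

If each of the 10 possible last digits held at most 11, the total would be at most 10 × 11 = 110 < 111, a contradiction.
So at least one holds ⌈111/10⌉ = 12.

12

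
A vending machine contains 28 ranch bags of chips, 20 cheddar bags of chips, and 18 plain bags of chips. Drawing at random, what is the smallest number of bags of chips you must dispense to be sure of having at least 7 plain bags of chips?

55

The worst case draws every non-plain bag of chips first: 28 + 20 = 48.
The next 7 draws are then forced to be plain, giving 48 + 7 = 55.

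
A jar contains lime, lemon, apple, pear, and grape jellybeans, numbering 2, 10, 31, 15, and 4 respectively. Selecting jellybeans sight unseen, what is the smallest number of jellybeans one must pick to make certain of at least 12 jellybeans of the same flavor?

39

In the worst case we take at most 11 of each flavor, but all 2 lime, all 10 lemon, and all 4 grape (fewer than 11), giving 2 + 10 + 11 + 11 + 4 = 38.
One more jellybean then forces some flavor to 12, so 38 + 1 = 39.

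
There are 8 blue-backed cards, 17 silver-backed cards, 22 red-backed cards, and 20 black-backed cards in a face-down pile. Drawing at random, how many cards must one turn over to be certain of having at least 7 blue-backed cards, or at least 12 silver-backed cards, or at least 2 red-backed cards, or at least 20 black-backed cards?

38

The worst case stops just short of every target: 6 blue-backed, 11 silver-backed, 1 red-backed, 19 black-backed — 6 + 11 + 1 + 19 = 37 cards.
One more card must push some back color to its target, so 37 + 1 = 38.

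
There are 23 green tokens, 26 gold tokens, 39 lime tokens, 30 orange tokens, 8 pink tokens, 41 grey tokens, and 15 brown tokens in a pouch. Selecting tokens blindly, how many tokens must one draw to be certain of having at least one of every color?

175

The hardest color to obtain is pink: we could draw every other token first — 182 − 8 = 174 tokens — without a single pink one.
The next draw must be pink, so 174 + 1 = 175.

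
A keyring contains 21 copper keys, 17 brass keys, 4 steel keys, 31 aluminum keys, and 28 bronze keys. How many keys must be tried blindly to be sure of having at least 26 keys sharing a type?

Treat the 5 types as pigeonholes.
In the worst case we take at most 25 of each type, but all 21 copper, all 17 brass, and all 4 steel (fewer than 25), giving 21 + 17 + 4 + 25 + 25 = 92.
One more key then forces some type to 26, so 92 + 1 = 93.

93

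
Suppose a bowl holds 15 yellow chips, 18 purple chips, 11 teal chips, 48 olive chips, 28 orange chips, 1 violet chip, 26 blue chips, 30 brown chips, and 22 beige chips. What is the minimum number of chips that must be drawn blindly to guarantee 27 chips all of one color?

In the worst case we take at most 26 of each color, but all 15 yellow, all 18 purple, all 11 teal, all 1 violet, and all 22 beige (fewer than 26), giving 15 + 18 + 11 + 26 + 26 + 1 + 26 + 26 + 22 = 171.
One more chip then forces some color to 27, so 171 + 1 = 172.

172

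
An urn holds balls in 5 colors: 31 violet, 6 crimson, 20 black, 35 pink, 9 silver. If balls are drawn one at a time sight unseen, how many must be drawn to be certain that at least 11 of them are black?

The worst case draws every non-black ball first: 31 + 6 + 35 + 9 = 81.
The next 11 draws are then forced to be black, giving 81 + 11 = 92.

92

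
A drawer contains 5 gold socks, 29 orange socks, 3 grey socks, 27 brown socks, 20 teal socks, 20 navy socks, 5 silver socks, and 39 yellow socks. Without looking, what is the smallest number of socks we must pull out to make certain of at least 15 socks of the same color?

Treat the 8 colors as pigeonholes.
In the worst case we take at most 14 of each color, but all 5 gold, all 3 grey, and all 5 silver (fewer than 14), giving 5 + 14 + 3 + 14 + 14 + 14 + 5 + 14 = 83.
One more sock then forces some color to 15, so 83 + 1 = 84.

84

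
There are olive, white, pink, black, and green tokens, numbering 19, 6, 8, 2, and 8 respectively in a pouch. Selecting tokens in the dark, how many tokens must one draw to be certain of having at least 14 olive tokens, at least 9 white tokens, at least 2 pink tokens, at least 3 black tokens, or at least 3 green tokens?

25

The worst case stops just short of every target: 13 olive, all 6 white, 1 pink, 2 black, 2 green — 13 + 6 + 1 + 2 + 2 = 24 tokens.
One more token must push some color to its target, so 24 + 1 = 25.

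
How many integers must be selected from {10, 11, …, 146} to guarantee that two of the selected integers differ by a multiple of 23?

24

Group the integers by remainder mod 23; there are 23 residue classes, each nonempty in this range.
Choosing one from each class (23 integers) avoids any shared remainder.
One more choice must repeat a class, so two differ by a multiple of 23. Hence 23 + 1 = 24.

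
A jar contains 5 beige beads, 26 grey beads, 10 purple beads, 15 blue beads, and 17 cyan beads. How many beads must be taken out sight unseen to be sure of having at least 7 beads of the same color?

30

Treat the 5 colors as pigeonholes.
In the worst case we take at most 6 of each color, but all 5 beige (fewer than 6), giving 5 + 6 + 6 + 6 + 6 = 29.
One more bead then forces some color to 7, so 29 + 1 = 30.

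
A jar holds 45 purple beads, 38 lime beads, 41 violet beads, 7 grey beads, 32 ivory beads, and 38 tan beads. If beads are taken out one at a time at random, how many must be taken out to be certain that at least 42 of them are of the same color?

198

Treat the 6 colors as pigeonholes.
In the worst case we take at most 41 of each color, but all 38 lime, all 7 grey, all 32 ivory, and all 38 tan (fewer than 41), giving 41 + 38 + 41 + 7 + 32 + 38 = 197.
One more bead then forces some color to 42, so 197 + 1 = 198.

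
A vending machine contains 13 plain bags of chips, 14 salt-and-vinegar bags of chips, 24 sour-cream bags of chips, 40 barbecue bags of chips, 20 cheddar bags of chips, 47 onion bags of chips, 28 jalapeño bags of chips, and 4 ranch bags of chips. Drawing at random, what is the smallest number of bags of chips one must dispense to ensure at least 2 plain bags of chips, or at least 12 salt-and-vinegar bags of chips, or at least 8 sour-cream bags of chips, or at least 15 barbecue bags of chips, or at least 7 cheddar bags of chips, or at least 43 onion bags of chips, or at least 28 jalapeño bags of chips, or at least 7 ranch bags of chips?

113

The worst case stops just short of every target: 1 plain, 11 salt-and-vinegar, 7 sour-cream, 14 barbecue, 6 cheddar, 42 onion, 27 jalapeño, all 4 ranch — 1 + 11 + 7 + 14 + 6 + 42 + 27 + 4 = 112 bags of chips.
One more bag of chips must push some flavor to its target, so 112 + 1 = 113.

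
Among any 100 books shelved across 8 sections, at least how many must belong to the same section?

13

The 100 books fall into 8 sections.
If each of the 8 sections held at most 12, the total would be at most 8 × 12 = 96 < 100, a contradiction.
So at least one holds ⌈100/8⌉ = 13.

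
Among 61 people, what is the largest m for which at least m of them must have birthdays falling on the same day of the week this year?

9

If each of the 7 days of the week held at most 8, the total would be at most 7 × 8 = 56 < 61, a contradiction.
So at least one holds ⌈61/7⌉ = 9.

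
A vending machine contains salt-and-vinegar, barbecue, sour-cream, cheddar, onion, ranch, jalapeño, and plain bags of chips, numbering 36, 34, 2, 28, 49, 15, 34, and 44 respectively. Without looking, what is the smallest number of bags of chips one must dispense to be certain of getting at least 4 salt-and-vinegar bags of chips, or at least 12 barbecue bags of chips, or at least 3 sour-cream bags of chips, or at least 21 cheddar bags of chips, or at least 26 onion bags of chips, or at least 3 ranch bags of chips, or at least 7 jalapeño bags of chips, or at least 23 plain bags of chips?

92

The worst case stops just short of every target: 3 salt-and-vinegar, 11 barbecue, 2 sour-cream, 20 cheddar, 25 onion, 2 ranch, 6 jalapeño, 22 plain — 3 + 11 + 2 + 20 + 25 + 2 + 6 + 22 = 91 bags of chips.
One more bag of chips must push some flavor to its target, so 91 + 1 = 92.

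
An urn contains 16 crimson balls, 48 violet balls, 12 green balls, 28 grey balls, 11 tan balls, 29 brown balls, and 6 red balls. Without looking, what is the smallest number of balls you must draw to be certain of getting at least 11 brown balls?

To avoid brown balls as long as possible, exhaust the other 6 colors first.
The worst case draws every non-brown ball first: 16 + 48 + 12 + 28 + 11 + 6 = 121.
The next 11 draws are then forced to be brown, giving 121 + 11 = 132.

132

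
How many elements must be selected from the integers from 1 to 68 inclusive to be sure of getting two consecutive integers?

35

Partition {1, …, 68} into 34 pairs: {1,2}, {3,4}, …, {67,68}.
Choosing 34 integers — say the 34 even numbers 2, 4, …, 68 — takes one from each pair and avoids the property.
Choosing 35 forces two into the same pair by pigeonhole, and those are consecutive. So 35.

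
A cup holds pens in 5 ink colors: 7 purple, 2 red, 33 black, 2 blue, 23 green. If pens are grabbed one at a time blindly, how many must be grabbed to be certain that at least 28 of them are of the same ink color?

62

Treat the 5 ink colors as pigeonholes.
In the worst case we take at most 27 of each ink color, but all 7 purple, all 2 red, all 2 blue, and all 23 green (fewer than 27), giving 7 + 2 + 27 + 2 + 23 = 61.
One more pen then forces some ink color to 28, so 61 + 1 = 62.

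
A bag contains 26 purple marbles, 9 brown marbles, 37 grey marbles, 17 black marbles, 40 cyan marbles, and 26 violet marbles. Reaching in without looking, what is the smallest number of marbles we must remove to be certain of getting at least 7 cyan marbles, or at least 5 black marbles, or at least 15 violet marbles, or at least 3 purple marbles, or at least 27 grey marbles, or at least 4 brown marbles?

The worst case stops just short of every target: 2 purple, 3 brown, 26 grey, 4 black, 6 cyan, 14 violet — 2 + 3 + 26 + 4 + 6 + 14 = 55 marbles.
One more marble must push some color to its target, so 55 + 1 = 56.

56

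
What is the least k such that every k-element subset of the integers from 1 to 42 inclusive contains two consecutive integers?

Partition {1, …, 42} into 21 pairs: {1,2}, {3,4}, …, {41,42}.
Choosing 21 integers — say the 21 even numbers 2, 4, …, 42 — takes one from each pair and avoids the property.
Choosing 22 forces two into the same pair by pigeonhole, and those are consecutive. So 22.

22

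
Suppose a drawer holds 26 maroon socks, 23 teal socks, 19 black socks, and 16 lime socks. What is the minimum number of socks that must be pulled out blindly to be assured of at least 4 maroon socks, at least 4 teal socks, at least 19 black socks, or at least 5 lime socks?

Each of the 4 colors has its own threshold; avoid all of them simultaneously.
The worst case stops just short of every target: 3 maroon, 3 teal, 18 black, 4 lime — 3 + 3 + 18 + 4 = 28 socks.
One more sock must push some color to its target, so 28 + 1 = 29.

29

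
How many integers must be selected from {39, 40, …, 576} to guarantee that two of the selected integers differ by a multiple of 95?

96

Use the pigeonhole principle on residue classes: group the integers by remainder mod 95; there are 95 residue classes, each nonempty in this range.
Choosing one from each class (95 integers) avoids any shared remainder.
One more choice must repeat a class, so two differ by a multiple of 95. Hence 95 + 1 = 96.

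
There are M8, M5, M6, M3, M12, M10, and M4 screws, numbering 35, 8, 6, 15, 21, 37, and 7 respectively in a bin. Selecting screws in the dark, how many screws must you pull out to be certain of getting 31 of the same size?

118

Treat the 7 sizes as pigeonholes.
In the worst case we take at most 30 of each size, but all 8 M5, all 6 M6, all 15 M3, all 21 M12, and all 7 M4 (fewer than 30), giving 30 + 8 + 6 + 15 + 21 + 30 + 7 = 117.
One more screw then forces some size to 31, so 117 + 1 = 118.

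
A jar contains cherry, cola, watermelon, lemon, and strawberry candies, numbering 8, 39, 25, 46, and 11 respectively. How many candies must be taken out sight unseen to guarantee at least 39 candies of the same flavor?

121

In the worst case we take at most 38 of each flavor, but all 8 cherry, all 25 watermelon, and all 11 strawberry (fewer than 38), giving 8 + 38 + 25 + 38 + 11 = 120.
One more candy then forces some flavor to 39, so 120 + 1 = 121.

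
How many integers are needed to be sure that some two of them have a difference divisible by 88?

89

Two integers differ by a multiple of 88 exactly when they share a remainder mod 88.
There are 88 residue classes mod 88, so 88 integers can all lie in distinct classes.
One more integer must repeat a residue, giving a difference divisible by 88. So n = 88 + 1 = 89.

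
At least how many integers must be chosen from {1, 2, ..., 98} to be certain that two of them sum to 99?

50

Partition {1, …, 98} into 49 pairs: {1,98}, {2,97}, …, {49,50}.
Choosing 49 integers — say the integers 1 through 49 — takes one from each pair and avoids the property.
Choosing 50 forces two into the same pair by pigeonhole, and those sum to 99. So 50.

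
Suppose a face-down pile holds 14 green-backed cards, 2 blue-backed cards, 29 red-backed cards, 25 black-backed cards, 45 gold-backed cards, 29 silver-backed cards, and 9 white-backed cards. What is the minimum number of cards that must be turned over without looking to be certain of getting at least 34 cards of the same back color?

142

In the worst case we take at most 33 of each back color, but all 14 green-backed, all 2 blue-backed, all 29 red-backed, all 25 black-backed, all 29 silver-backed, and all 9 white-backed (fewer than 33), giving 14 + 2 + 29 + 25 + 33 + 29 + 9 = 141.
One more card then forces some back color to 34, so 141 + 1 = 142.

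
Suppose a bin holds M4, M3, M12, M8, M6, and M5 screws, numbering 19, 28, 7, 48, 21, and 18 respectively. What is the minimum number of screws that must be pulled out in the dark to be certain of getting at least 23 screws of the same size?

110

In the worst case we take at most 22 of each size, but all 19 M4, all 7 M12, all 21 M6, and all 18 M5 (fewer than 22), giving 19 + 22 + 7 + 22 + 21 + 18 = 109.
One more screw then forces some size to 23, so 109 + 1 = 110.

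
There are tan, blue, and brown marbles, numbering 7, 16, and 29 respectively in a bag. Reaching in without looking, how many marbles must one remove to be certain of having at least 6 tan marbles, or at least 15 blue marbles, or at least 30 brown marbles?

The worst case stops just short of every target: 5 tan, 14 blue, 29 brown — 5 + 14 + 29 = 48 marbles.
One more marble must push some color to its target, so 48 + 1 = 49.

49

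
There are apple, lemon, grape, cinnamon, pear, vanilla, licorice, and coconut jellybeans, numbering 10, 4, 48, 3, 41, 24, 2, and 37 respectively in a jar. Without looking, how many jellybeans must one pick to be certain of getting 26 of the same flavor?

In the worst case we take at most 25 of each flavor, but all 10 apple, all 4 lemon, all 3 cinnamon, all 24 vanilla, and all 2 licorice (fewer than 25), giving 10 + 4 + 25 + 3 + 25 + 24 + 2 + 25 = 118.
One more jellybean then forces some flavor to 26, so 118 + 1 = 119.

119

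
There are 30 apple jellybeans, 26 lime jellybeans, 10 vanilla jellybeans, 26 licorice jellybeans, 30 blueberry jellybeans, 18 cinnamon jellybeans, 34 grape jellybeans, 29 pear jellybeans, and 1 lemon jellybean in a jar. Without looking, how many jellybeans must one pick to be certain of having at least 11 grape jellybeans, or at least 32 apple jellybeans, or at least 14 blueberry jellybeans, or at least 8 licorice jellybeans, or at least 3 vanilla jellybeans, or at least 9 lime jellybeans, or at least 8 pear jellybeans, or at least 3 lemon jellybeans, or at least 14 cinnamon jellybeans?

The worst case stops just short of every target: all 30 apple, 8 lime, 2 vanilla, 7 licorice, 13 blueberry, 13 cinnamon, 10 grape, 7 pear, all 1 lemon — 30 + 8 + 2 + 7 + 13 + 13 + 10 + 7 + 1 = 91 jellybeans.
One more jellybean must push some flavor to its target, so 91 + 1 = 92.

92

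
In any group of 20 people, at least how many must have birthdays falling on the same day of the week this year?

There are 7 days of the week, which serve as the pigeonholes.
If each of the 7 days of the week held at most 2, the total would be at most 7 × 2 = 14 < 20, a contradiction.
So at least one holds ⌈20/7⌉ = 3.

3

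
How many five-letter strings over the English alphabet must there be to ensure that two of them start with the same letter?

There are 26 possible first letters acting as pigeonholes.
With 26 five-letter strings over the English alphabet we could place one in each, avoiding any repeat.
One more forces some class to hold 2, so 26 + 1 = 27.

27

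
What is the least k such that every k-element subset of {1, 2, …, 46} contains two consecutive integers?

Partition {1, …, 46} into 23 pairs: {1,2}, {3,4}, …, {45,46}.
Choosing 23 integers — say the 23 even numbers 2, 4, …, 46 — takes one from each pair and avoids the property.
Choosing 24 forces two into the same pair by pigeonhole, and those are consecutive. So 24.

24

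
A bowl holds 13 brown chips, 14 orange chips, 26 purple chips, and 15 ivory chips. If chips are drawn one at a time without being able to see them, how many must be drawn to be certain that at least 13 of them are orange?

67

The worst case draws every non-orange chip first: 13 + 26 + 15 = 54.
The next 13 draws are then forced to be orange, giving 54 + 13 = 67.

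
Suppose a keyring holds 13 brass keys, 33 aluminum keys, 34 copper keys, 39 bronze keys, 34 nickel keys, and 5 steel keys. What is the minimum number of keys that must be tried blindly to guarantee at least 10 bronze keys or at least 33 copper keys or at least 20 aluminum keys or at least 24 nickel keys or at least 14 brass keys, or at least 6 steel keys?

The worst case stops just short of every target: 13 brass, 19 aluminum, 32 copper, 9 bronze, 23 nickel, 5 steel — 13 + 19 + 32 + 9 + 23 + 5 = 101 keys.
One more key must push some type to its target, so 101 + 1 = 102.

102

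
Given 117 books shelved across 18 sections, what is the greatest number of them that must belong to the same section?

If each of the 18 sections held at most 6, the total would be at most 18 × 6 = 108 < 117, a contradiction.
So at least one holds ⌈117/18⌉ = 7.

7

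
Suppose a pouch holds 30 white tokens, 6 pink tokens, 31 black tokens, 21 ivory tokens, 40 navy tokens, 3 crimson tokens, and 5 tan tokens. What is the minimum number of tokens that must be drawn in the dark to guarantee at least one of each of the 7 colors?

The hardest color to obtain is crimson: we could draw every other token first — 136 − 3 = 133 tokens — without a single crimson one.
The next draw must be crimson, so 133 + 1 = 134.

134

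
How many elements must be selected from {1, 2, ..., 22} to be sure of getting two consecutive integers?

12

Partition {1, …, 22} into 11 pairs: {1,2}, {3,4}, …, {21,22}.
Choosing 11 integers — say the 11 even numbers 2, 4, …, 22 — takes one from each pair and avoids the property.
Choosing 12 forces two into the same pair by pigeonhole, and those are consecutive. So 12.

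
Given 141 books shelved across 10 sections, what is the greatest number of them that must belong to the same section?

The 141 books fall into 10 sections.
If each of the 10 sections held at most 14, the total would be at most 10 × 14 = 140 < 141, a contradiction.
So at least one holds ⌈141/10⌉ = 15.

15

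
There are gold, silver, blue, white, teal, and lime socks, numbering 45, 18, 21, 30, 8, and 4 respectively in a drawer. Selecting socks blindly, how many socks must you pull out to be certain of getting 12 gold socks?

93

The worst case draws every non-gold sock first: 18 + 21 + 30 + 8 + 4 = 81.
The next 12 draws are then forced to be gold, giving 81 + 12 = 93.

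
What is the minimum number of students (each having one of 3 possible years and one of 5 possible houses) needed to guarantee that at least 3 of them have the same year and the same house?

31

There are 3 × 5 = 15 (year, house) combinations acting as pigeonholes.
With 15 × 2 = 30 students we could place exactly 2 in each, with no (year, house) pair reaching 3.
One more forces some (year, house) pair to hold 3, so 30 + 1 = 31.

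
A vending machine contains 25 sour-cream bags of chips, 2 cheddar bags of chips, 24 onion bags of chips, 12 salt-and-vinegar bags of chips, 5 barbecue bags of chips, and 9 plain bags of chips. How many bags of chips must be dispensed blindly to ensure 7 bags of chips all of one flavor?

32

Treat the 6 flavors as pigeonholes.
In the worst case we take at most 6 of each flavor, but all 2 cheddar and all 5 barbecue (fewer than 6), giving 6 + 2 + 6 + 6 + 5 + 6 = 31.
One more bag of chips then forces some flavor to 7, so 31 + 1 = 32.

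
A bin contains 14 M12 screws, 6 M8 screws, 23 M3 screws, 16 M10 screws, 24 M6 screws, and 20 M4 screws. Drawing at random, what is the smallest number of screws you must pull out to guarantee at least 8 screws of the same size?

In the worst case we take at most 7 of each size, but all 6 M8 (fewer than 7), giving 7 + 6 + 7 + 7 + 7 + 7 = 41.
One more screw then forces some size to 8, so 41 + 1 = 42.

42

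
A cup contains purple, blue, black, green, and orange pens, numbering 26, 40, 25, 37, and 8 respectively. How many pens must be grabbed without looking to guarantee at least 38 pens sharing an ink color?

In the worst case we take at most 37 of each ink color, but all 26 purple, all 25 black, and all 8 orange (fewer than 37), giving 26 + 37 + 25 + 37 + 8 = 133.
One more pen then forces some ink color to 38, so 133 + 1 = 134.

134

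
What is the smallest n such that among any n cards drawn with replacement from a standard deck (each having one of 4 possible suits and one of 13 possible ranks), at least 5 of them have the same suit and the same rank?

There are 4 × 13 = 52 (suit, rank) combinations acting as pigeonholes.
With 52 × 4 = 208 cards drawn with replacement from a standard deck we could place exactly 4 in each, with no (suit, rank) pair reaching 5.
One more forces some (suit, rank) pair to hold 5, so 208 + 1 = 209.

209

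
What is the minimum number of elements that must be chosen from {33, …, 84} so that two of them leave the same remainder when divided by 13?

Use the pigeonhole principle on residue classes: group the integers by remainder mod 13; there are 13 residue classes, each nonempty in this range.
Choosing one from each class (13 integers) avoids any shared remainder.
One more choice must repeat a class, so two differ by a multiple of 13. Hence 13 + 1 = 14.

14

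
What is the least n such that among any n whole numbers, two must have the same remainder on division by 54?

Use the pigeonhole principle on residue classes: two integers differ by a multiple of 54 exactly when they share a remainder mod 54.
There are 54 residue classes mod 54, so 54 integers can all lie in distinct classes.
One more integer must repeat a residue, giving a difference divisible by 54. So n = 54 + 1 = 55.

55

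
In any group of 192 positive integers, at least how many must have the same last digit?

20

If each of the 10 possible last digits held at most 19, the total would be at most 10 × 19 = 190 < 192, a contradiction.
So at least one holds ⌈192/10⌉ = 20.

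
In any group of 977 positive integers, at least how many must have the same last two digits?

10

The 977 positive integers fall into 100 possible two-digit endings.
If each of the 100 possible two-digit endings held at most 9, the total would be at most 100 × 9 = 900 < 977, a contradiction.
So at least one holds ⌈977/100⌉ = 10.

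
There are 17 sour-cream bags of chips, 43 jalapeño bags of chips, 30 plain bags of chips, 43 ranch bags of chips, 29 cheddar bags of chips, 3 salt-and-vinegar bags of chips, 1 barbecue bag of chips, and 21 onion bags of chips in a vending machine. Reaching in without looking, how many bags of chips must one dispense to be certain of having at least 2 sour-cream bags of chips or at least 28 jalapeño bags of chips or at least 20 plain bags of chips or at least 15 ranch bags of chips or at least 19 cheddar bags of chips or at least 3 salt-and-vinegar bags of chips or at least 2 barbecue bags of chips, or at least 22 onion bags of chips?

104

Each of the 8 flavors has its own threshold; avoid all of them simultaneously.
The worst case stops just short of every target: 1 sour-cream, 27 jalapeño, 19 plain, 14 ranch, 18 cheddar, 2 salt-and-vinegar, 1 barbecue, 21 onion — 1 + 27 + 19 + 14 + 18 + 2 + 1 + 21 = 103 bags of chips.
One more bag of chips must push some flavor to its target, so 103 + 1 = 104.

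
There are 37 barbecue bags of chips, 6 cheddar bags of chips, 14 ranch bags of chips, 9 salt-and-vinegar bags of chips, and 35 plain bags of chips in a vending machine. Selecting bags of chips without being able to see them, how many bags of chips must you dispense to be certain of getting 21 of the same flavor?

70

In the worst case we take at most 20 of each flavor, but all 6 cheddar, all 14 ranch, and all 9 salt-and-vinegar (fewer than 20), giving 20 + 6 + 14 + 9 + 20 = 69.
One more bag of chips then forces some flavor to 21, so 69 + 1 = 70.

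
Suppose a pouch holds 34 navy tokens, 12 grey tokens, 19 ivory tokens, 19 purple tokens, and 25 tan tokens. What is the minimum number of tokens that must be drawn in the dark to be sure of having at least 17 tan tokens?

The worst case draws every non-tan token first: 34 + 12 + 19 + 19 = 84.
The next 17 draws are then forced to be tan, giving 84 + 17 = 101.

101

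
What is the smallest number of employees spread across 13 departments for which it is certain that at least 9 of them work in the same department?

105

There are 13 departments acting as pigeonholes.
With 13 × 8 = 104 employees we could place exactly 8 in each, with no class reaching 9.
One more forces some class to hold 9, so 104 + 1 = 105.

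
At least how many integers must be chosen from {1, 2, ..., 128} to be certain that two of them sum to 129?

65

Partition {1, …, 128} into 64 pairs: {1,128}, {2,127}, …, {64,65}.
Choosing 64 integers — say the integers 1 through 64 — takes one from each pair and avoids the property.
Choosing 65 forces two into the same pair by pigeonhole, and those sum to 129. So 65.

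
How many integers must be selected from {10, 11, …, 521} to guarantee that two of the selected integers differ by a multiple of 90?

Group the integers by remainder mod 90; there are 90 residue classes, each nonempty in this range.
Choosing one from each class (90 integers) avoids any shared remainder.
One more choice must repeat a class, so two differ by a multiple of 90. Hence 90 + 1 = 91.

91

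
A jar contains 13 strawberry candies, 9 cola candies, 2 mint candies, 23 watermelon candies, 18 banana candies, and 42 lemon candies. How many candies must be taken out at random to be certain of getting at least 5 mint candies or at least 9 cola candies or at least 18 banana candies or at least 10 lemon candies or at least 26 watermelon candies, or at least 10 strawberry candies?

69

Each of the 6 flavors has its own threshold; avoid all of them simultaneously.
The worst case stops just short of every target: 9 strawberry, 8 cola, all 2 mint, all 23 watermelon, 17 banana, 9 lemon — 9 + 8 + 2 + 23 + 17 + 9 = 68 candies.
One more candy must push some flavor to its target, so 68 + 1 = 69.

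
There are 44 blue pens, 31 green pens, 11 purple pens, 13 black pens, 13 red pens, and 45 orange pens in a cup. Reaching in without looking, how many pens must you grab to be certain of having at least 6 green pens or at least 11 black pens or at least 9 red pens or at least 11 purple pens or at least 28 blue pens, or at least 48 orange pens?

106

The worst case stops just short of every target: 27 blue, 5 green, 10 purple, 10 black, 8 red, all 45 orange — 27 + 5 + 10 + 10 + 8 + 45 = 105 pens.
One more pen must push some ink color to its target, so 105 + 1 = 106.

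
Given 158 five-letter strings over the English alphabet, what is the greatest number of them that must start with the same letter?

7

There are 26 possible first letters, which serve as the pigeonholes.
If each of the 26 possible first letters held at most 6, the total would be at most 26 × 6 = 156 < 158, a contradiction.
So at least one holds ⌈158/26⌉ = 7.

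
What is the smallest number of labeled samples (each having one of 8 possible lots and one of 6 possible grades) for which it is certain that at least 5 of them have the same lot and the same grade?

193

There are 8 × 6 = 48 (lot, grade) combinations acting as pigeonholes.
With 48 × 4 = 192 labeled samples we could place exactly 4 in each, with no (lot, grade) pair reaching 5.
One more forces some (lot, grade) pair to hold 5, so 192 + 1 = 193.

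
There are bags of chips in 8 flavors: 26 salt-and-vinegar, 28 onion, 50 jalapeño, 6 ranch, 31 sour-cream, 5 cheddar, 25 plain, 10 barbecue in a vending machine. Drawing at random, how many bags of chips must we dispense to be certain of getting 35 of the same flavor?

166

Treat the 8 flavors as pigeonholes.
In the worst case we take at most 34 of each flavor, but all 26 salt-and-vinegar, all 28 onion, all 6 ranch, all 31 sour-cream, all 5 cheddar, all 25 plain, and all 10 barbecue (fewer than 34), giving 26 + 28 + 34 + 6 + 31 + 5 + 25 + 10 = 165.
One more bag of chips then forces some flavor to 35, so 165 + 1 = 166.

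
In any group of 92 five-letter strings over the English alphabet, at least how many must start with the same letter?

4

There are 26 possible first letters, which serve as the pigeonholes.
If each of the 26 possible first letters held at most 3, the total would be at most 26 × 3 = 78 < 92, a contradiction.
So at least one holds ⌈92/26⌉ = 4.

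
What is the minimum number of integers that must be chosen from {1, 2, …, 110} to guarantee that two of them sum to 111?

56

Partition {1, …, 110} into 55 pairs: {1,110}, {2,109}, …, {55,56}.
Choosing 55 integers — say the integers 1 through 55 — takes one from each pair and avoids the property.
Choosing 56 forces two into the same pair by pigeonhole, and those sum to 111. So 56.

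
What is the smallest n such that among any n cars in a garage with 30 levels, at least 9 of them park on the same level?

241

There are 30 levels acting as pigeonholes.
With 30 × 8 = 240 cars we could place exactly 8 in each, with no class reaching 9.
One more forces some class to hold 9, so 240 + 1 = 241.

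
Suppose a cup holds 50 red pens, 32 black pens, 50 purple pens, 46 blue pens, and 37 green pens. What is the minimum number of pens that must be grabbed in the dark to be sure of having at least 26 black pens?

209

The worst case draws every non-black pen first: 50 + 50 + 46 + 37 = 183.
The next 26 draws are then forced to be black, giving 183 + 26 = 209.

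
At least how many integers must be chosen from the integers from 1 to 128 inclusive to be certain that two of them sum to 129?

65

Partition {1, …, 128} into 64 pairs: {1,128}, {2,127}, …, {64,65}.
Choosing 64 integers — say the integers 1 through 64 — takes one from each pair and avoids the property.
Choosing 65 forces two into the same pair by pigeonhole, and those sum to 129. So 65.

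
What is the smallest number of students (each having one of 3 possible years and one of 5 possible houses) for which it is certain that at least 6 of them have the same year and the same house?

There are 3 × 5 = 15 (year, house) combinations acting as pigeonholes.
With 15 × 5 = 75 students we could place exactly 5 in each, with no (year, house) pair reaching 6.
One more forces some (year, house) pair to hold 6, so 75 + 1 = 76.

76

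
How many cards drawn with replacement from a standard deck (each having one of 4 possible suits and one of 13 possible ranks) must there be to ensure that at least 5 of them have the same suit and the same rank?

209

There are 4 × 13 = 52 (suit, rank) combinations acting as pigeonholes.
With 52 × 4 = 208 cards drawn with replacement from a standard deck we could place exactly 4 in each, with no (suit, rank) pair reaching 5.
One more forces some (suit, rank) pair to hold 5, so 208 + 1 = 209.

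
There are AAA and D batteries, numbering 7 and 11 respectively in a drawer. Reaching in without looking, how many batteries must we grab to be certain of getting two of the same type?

3

The worst case takes 1 battery of each type without reaching 2 of any: 2 × 1 = 2.
The next battery must bring some type to 2, so 2 + 1 = 3.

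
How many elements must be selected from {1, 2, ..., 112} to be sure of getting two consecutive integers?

Partition {1, …, 112} into 56 pairs: {1,2}, {3,4}, …, {111,112}.
Choosing 56 integers — say the 56 even numbers 2, 4, …, 112 — takes one from each pair and avoids the property.
Choosing 57 forces two into the same pair by pigeonhole, and those are consecutive. So 57.

57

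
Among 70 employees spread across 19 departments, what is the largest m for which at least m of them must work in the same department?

4

If each of the 19 departments held at most 3, the total would be at most 19 × 3 = 57 < 70, a contradiction.
So at least one holds ⌈70/19⌉ = 4.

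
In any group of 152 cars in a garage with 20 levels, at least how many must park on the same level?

The 152 cars fall into 20 levels.
If each of the 20 levels held at most 7, the total would be at most 20 × 7 = 140 < 152, a contradiction.
So at least one holds ⌈152/20⌉ = 8.

8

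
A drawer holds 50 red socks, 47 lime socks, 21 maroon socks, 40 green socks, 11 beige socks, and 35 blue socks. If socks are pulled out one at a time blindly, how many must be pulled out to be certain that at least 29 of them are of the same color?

145

Treat the 6 colors as pigeonholes.
In the worst case we take at most 28 of each color, but all 21 maroon and all 11 beige (fewer than 28), giving 28 + 28 + 21 + 28 + 11 + 28 = 144.
One more sock then forces some color to 29, so 144 + 1 = 145.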